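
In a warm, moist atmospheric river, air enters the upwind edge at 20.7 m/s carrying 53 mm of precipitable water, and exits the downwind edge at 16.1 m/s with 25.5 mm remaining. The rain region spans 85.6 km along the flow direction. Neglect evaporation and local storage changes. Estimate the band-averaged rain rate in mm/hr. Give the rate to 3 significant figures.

Column moisture flux per unit crosswind length is F = V × PW.
Inflow: F_in = 20.7 × 53 = 1097.1 mm·m/s
Outflow: F_out = 16.1 × 25.5 = 410.55 mm·m/s
Steady-state rate R = (F_in − F_out)/L = (1097.1 − 410.55) / 85600 m = 8.020e-03 mm/s.
R = 8.020e-03 × 3600 = 28.9 mm/hr.

R ≈ 28.9 mm/hr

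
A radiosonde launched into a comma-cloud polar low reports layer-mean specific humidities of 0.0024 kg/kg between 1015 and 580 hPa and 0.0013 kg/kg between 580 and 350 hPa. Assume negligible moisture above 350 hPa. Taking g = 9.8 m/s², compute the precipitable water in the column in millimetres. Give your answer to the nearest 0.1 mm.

Precipitable water is the column-integrated vapour mass per unit area: PW = (1/g) Σ q̄ Δp, with q in kg/kg and Δp in Pa (1 kg/m² of water = 1 mm).
Layer 1015–580 hPa: Δp = 435 hPa = 43500 Pa, q̄ = 0.0024 kg/kg → 0.0024 × 43500 / 9.8 = 10.65 mm
Layer 580–350 hPa: Δp = 230 hPa = 23000 Pa, q̄ = 0.0013 kg/kg → 0.0013 × 23000 / 9.8 = 3.05 mm
PW = 10.65 + 3.05 = 13.70 ≈ 13.7 mm.

PW ≈ 13.7 mm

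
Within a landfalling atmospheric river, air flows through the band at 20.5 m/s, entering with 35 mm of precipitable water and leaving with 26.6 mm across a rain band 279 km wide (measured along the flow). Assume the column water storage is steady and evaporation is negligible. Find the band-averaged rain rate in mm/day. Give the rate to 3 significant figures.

Column moisture flux per unit crosswind length is F = V × PW.
Inflow: F_in = 20.5 × 35 = 717.5 mm·m/s
Outflow: F_out = 20.5 × 26.6 = 545.3 mm·m/s
Steady-state rate R = (F_in − F_out)/L = (717.5 − 545.3) / 279000 m = 6.172e-04 mm/s.
R = 6.172e-04 × 3600 × 24 = 53.3 mm/day.

R ≈ 53.3 mm/day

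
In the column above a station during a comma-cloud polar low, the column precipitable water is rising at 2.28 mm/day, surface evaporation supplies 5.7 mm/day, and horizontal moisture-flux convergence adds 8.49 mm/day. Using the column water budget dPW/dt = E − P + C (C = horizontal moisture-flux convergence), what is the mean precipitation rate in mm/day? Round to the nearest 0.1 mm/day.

P ≈ 11.9 mm/day

dPW/dt = +2.28 mm/day.
P = E + C − dPW/dt = 5.7 + (8.49) − (+2.28) = 11.9 mm/day.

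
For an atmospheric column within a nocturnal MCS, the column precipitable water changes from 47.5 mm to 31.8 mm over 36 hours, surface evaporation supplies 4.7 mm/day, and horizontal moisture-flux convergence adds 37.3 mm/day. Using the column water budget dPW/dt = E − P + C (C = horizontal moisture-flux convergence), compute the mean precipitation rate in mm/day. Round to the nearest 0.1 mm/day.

P ≈ 52.5 mm/day

dPW/dt = (31.8 − 47.5) mm / (36/24 day) = -10.467 mm/day.
P = E + C − dPW/dt = 4.7 + (37.3) − (-10.467) = 52.5 mm/day.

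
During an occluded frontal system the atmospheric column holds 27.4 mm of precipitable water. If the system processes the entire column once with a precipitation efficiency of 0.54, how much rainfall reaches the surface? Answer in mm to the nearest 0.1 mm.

Rainfall = ε × PW = 0.54 × 27.4 = 14.8 mm.

rainfall ≈ 14.8 mm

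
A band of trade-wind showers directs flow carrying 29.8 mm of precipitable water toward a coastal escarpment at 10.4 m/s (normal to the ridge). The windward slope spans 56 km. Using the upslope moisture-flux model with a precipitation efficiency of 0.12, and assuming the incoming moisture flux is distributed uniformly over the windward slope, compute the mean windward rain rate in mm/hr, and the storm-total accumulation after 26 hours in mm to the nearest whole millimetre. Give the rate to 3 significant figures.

R ≈ 2.39 mm/hr; total ≈ 62 mm

Incoming column moisture flux per unit ridge length: F = V × PW = 10.4 × 29.8 = 309.92 mm·m/s.
Spread over the 56 km slope with efficiency ε = 0.12: R = ε·F/W = 0.12 × 309.92 / 56000 m = 6.641e-04 mm/s.
R = 6.641e-04 × 3600 = 2.39 mm/hr.
Over 26 h: total = 2.39 × 26 = 62.14 ≈ 62 mm.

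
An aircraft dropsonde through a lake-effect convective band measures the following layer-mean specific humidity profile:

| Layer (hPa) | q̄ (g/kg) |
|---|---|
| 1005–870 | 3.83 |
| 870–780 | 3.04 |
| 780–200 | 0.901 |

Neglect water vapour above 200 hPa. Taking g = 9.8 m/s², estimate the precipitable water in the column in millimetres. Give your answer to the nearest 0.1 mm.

Precipitable water is the column-integrated vapour mass per unit area: PW = (1/g) Σ q̄ Δp, with q in kg/kg and Δp in Pa (1 kg/m² of water = 1 mm).
Layer 1005–870 hPa: Δp = 135 hPa = 13500 Pa, q̄ = 0.00383 kg/kg → 0.00383 × 13500 / 9.8 = 5.28 mm
Layer 870–780 hPa: Δp = 90 hPa = 9000 Pa, q̄ = 0.00304 kg/kg → 0.00304 × 9000 / 9.8 = 2.79 mm
Layer 780–200 hPa: Δp = 580 hPa = 58000 Pa, q̄ = 0.000901 kg/kg → 0.000901 × 58000 / 9.8 = 5.33 mm
PW = 5.28 + 2.79 + 5.33 = 13.40 ≈ 13.4 mm.

PW ≈ 13.4 mm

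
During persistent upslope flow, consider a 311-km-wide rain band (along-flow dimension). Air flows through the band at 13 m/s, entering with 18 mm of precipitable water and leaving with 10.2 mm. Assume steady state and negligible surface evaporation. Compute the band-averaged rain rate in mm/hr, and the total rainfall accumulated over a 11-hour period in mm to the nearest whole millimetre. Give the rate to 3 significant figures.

R ≈ 1.17 mm/hr; total ≈ 13 mm

Column moisture flux per unit crosswind length is F = V × PW.
Inflow: F_in = 13 × 18 = 234 mm·m/s
Outflow: F_out = 13 × 10.2 = 132.6 mm·m/s
Steady-state rate R = (F_in − F_out)/L = (234 − 132.6) / 311000 m = 3.260e-04 mm/s.
R = 3.260e-04 × 3600 = 1.17 mm/hr.
Over 11 h: total = 1.17 × 11 = 12.87 ≈ 13 mm.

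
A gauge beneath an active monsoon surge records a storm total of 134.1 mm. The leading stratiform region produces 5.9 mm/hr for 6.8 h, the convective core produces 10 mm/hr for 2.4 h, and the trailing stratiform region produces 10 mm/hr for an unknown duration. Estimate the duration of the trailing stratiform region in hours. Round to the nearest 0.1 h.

Known phases: 5.9 × 6.8 + 10 × 2.4 = 40.12 + 24 = 64.12 mm.
Remaining depth = 134.1 − 64.12 = 69.98 mm.
Duration = 69.98 / 10 = 7.0 h.

duration ≈ 7.0 h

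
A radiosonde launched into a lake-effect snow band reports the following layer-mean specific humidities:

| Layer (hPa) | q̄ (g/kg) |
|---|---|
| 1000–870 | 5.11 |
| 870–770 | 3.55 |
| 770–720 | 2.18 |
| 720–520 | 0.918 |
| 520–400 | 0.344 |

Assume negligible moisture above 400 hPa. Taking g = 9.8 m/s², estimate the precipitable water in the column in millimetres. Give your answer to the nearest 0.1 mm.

Precipitable water is the column-integrated vapour mass per unit area: PW = (1/g) Σ q̄ Δp, with q in kg/kg and Δp in Pa (1 kg/m² of water = 1 mm).
Layer 1000–870 hPa: Δp = 130 hPa = 13000 Pa, q̄ = 0.00511 kg/kg → 0.00511 × 13000 / 9.8 = 6.78 mm
Layer 870–770 hPa: Δp = 100 hPa = 10000 Pa, q̄ = 0.00355 kg/kg → 0.00355 × 10000 / 9.8 = 3.62 mm
Layer 770–720 hPa: Δp = 50 hPa = 5000 Pa, q̄ = 0.00218 kg/kg → 0.00218 × 5000 / 9.8 = 1.11 mm
Layer 720–520 hPa: Δp = 200 hPa = 20000 Pa, q̄ = 0.000918 kg/kg → 0.000918 × 20000 / 9.8 = 1.87 mm
Layer 520–400 hPa: Δp = 120 hPa = 12000 Pa, q̄ = 0.000344 kg/kg → 0.000344 × 12000 / 9.8 = 0.42 mm
PW = 6.78 + 3.62 + 1.11 + 1.87 + 0.42 = 13.80 ≈ 13.8 mm.

PW ≈ 13.8 mm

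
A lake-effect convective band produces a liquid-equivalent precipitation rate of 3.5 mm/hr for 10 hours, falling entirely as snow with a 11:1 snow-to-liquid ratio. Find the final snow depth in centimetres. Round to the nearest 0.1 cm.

snow depth ≈ 38.5 cm

Liquid-equivalent depth = 3.5 × 10 = 35 mm.
Snow depth = 35 mm × 11 = 385 mm = 38.5 cm.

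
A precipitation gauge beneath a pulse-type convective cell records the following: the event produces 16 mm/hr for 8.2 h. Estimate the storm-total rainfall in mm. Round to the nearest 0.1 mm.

Total = Σ Rᵢ Δtᵢ = 16 × 8.2
      = 131.2 = 131.2 mm.

total ≈ 131.2 mm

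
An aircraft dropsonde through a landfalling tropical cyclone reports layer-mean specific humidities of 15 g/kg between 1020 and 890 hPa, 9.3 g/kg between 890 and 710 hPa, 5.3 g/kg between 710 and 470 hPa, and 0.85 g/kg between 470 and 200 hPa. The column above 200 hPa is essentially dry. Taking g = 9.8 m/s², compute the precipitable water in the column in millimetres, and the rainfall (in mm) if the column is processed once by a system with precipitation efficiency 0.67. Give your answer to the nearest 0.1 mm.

Precipitable water is the column-integrated vapour mass per unit area: PW = (1/g) Σ q̄ Δp, with q in kg/kg and Δp in Pa (1 kg/m² of water = 1 mm).
Layer 1020–890 hPa: Δp = 130 hPa = 13000 Pa, q̄ = 0.015 kg/kg → 0.015 × 13000 / 9.8 = 19.90 mm
Layer 890–710 hPa: Δp = 180 hPa = 18000 Pa, q̄ = 0.0093 kg/kg → 0.0093 × 18000 / 9.8 = 17.08 mm
Layer 710–470 hPa: Δp = 240 hPa = 24000 Pa, q̄ = 0.0053 kg/kg → 0.0053 × 24000 / 9.8 = 12.98 mm
Layer 470–200 hPa: Δp = 270 hPa = 27000 Pa, q̄ = 0.00085 kg/kg → 0.00085 × 27000 / 9.8 = 2.34 mm
PW = 19.90 + 17.08 + 12.98 + 2.34 = 52.30 ≈ 52.3 mm.
Rainfall = ε × PW = 0.67 × 52.3 = 35.0 mm.

PW ≈ 52.3 mm; rainfall ≈ 35.0 mm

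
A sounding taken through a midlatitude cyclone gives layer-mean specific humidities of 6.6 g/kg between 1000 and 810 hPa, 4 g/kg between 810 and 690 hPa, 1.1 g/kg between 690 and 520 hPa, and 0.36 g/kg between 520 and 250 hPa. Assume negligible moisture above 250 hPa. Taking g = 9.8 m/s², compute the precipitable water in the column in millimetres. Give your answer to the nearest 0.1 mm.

PW ≈ 20.6 mm

Precipitable water is the column-integrated vapour mass per unit area: PW = (1/g) Σ q̄ Δp, with q in kg/kg and Δp in Pa (1 kg/m² of water = 1 mm).
Layer 1000–810 hPa: Δp = 190 hPa = 19000 Pa, q̄ = 0.0066 kg/kg → 0.0066 × 19000 / 9.8 = 12.80 mm
Layer 810–690 hPa: Δp = 120 hPa = 12000 Pa, q̄ = 0.004 kg/kg → 0.004 × 12000 / 9.8 = 4.90 mm
Layer 690–520 hPa: Δp = 170 hPa = 17000 Pa, q̄ = 0.0011 kg/kg → 0.0011 × 17000 / 9.8 = 1.91 mm
Layer 520–250 hPa: Δp = 270 hPa = 27000 Pa, q̄ = 0.00036 kg/kg → 0.00036 × 27000 / 9.8 = 0.99 mm
PW = 12.80 + 4.90 + 1.91 + 0.99 = 20.60 ≈ 20.6 mm.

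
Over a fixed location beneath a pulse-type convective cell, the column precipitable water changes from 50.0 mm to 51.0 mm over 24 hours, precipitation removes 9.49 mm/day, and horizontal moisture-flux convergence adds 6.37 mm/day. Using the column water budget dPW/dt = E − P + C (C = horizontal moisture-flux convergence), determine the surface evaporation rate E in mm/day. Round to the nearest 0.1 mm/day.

dPW/dt = (51.0 − 50.0) mm / (24/24 day) = +1.000 mm/day.
E = dPW/dt + P − C = (+1.000) + 9.49 − (6.37) = 4.1 mm/day.

E ≈ 4.1 mm/day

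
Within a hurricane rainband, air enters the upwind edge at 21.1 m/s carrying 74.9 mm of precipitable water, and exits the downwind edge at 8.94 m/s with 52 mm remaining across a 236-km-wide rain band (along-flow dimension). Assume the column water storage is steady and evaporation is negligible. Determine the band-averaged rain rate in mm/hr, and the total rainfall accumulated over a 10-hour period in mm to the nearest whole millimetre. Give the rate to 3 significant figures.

R ≈ 17.0 mm/hr; total ≈ 170 mm

Column moisture flux per unit crosswind length is F = V × PW.
Inflow: F_in = 21.1 × 74.9 = 1580.39 mm·m/s
Outflow: F_out = 8.94 × 52 = 464.88 mm·m/s
Steady-state rate R = (F_in − F_out)/L = (1580.39 − 464.88) / 236000 m = 4.727e-03 mm/s.
R = 4.727e-03 × 3600 = 17.0 mm/hr.
Over 10 h: total = 17.0 × 10 = 170 mm.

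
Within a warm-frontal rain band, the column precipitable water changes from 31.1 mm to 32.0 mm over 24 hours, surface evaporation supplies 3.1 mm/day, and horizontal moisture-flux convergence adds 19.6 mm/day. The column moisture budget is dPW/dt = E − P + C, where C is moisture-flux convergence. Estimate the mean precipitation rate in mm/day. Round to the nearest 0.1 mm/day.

P ≈ 21.8 mm/day

dPW/dt = (32.0 − 31.1) mm / (24/24 day) = +0.900 mm/day.
P = E + C − dPW/dt = 3.1 + (19.6) − (+0.900) = 21.8 mm/day.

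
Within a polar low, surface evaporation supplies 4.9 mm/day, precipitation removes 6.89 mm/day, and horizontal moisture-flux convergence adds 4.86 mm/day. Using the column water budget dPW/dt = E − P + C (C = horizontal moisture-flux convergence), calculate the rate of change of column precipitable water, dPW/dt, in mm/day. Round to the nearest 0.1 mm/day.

dPW/dt ≈ 2.9 mm/day

dPW/dt = E − P + C = 4.9 − 6.89 + (4.86) = 2.9 mm/day.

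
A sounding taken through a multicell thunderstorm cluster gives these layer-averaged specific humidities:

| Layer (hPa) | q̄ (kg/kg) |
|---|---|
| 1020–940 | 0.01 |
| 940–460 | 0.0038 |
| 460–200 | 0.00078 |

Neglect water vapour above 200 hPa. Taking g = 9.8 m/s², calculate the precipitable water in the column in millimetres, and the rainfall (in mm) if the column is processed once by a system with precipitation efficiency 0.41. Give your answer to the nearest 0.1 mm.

PW ≈ 28.8 mm; rainfall ≈ 11.8 mm

Precipitable water is the column-integrated vapour mass per unit area: PW = (1/g) Σ q̄ Δp, with q in kg/kg and Δp in Pa (1 kg/m² of water = 1 mm).
Layer 1020–940 hPa: Δp = 80 hPa = 8000 Pa, q̄ = 0.01 kg/kg → 0.01 × 8000 / 9.8 = 8.16 mm
Layer 940–460 hPa: Δp = 480 hPa = 48000 Pa, q̄ = 0.0038 kg/kg → 0.0038 × 48000 / 9.8 = 18.61 mm
Layer 460–200 hPa: Δp = 260 hPa = 26000 Pa, q̄ = 0.00078 kg/kg → 0.00078 × 26000 / 9.8 = 2.07 mm
PW = 8.16 + 18.61 + 2.07 = 28.84 ≈ 28.8 mm.
Rainfall = ε × PW = 0.41 × 28.8 = 11.8 mm.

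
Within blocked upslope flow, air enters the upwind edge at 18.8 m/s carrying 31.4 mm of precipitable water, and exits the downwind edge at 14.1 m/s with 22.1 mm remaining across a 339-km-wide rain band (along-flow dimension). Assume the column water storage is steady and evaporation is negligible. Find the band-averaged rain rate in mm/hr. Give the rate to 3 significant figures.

Column moisture flux per unit crosswind length is F = V × PW.
Inflow: F_in = 18.8 × 31.4 = 590.32 mm·m/s
Outflow: F_out = 14.1 × 22.1 = 311.61 mm·m/s
Steady-state rate R = (F_in − F_out)/L = (590.32 − 311.61) / 339000 m = 8.222e-04 mm/s.
R = 8.222e-04 × 3600 = 2.96 mm/hr.

R ≈ 2.96 mm/hr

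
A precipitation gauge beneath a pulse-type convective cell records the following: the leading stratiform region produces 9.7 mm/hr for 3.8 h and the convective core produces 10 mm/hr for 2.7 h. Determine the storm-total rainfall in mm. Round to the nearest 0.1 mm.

Total = Σ Rᵢ Δtᵢ = 9.7 × 3.8 + 10 × 2.7
      = 36.86 + 27 = 63.9 mm.

total ≈ 63.9 mm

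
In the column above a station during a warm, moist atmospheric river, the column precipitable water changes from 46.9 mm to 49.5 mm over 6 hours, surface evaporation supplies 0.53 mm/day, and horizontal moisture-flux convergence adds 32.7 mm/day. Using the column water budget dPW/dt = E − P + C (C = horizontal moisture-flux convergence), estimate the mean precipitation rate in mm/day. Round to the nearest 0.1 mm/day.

P ≈ 22.8 mm/day

dPW/dt = (49.5 − 46.9) mm / (6/24 day) = +10.400 mm/day.
P = E + C − dPW/dt = 0.53 + (32.7) − (+10.400) = 22.8 mm/day.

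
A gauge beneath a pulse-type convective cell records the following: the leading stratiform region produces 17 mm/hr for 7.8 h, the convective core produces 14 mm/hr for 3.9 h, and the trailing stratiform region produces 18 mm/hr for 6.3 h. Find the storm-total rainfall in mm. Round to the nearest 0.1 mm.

total ≈ 300.6 mm

Total = Σ Rᵢ Δtᵢ = 17 × 7.8 + 14 × 3.9 + 18 × 6.3
      = 132.6 + 54.6 + 113.4 = 300.6 mm.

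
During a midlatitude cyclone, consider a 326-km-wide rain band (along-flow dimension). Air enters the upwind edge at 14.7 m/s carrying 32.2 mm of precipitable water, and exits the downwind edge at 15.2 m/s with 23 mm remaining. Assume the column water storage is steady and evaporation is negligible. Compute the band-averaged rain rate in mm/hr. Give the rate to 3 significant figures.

R ≈ 1.37 mm/hr

Column moisture flux per unit crosswind length is F = V × PW.
Inflow: F_in = 14.7 × 32.2 = 473.34 mm·m/s
Outflow: F_out = 15.2 × 23 = 349.6 mm·m/s
Steady-state rate R = (F_in − F_out)/L = (473.34 − 349.6) / 326000 m = 3.796e-04 mm/s.
R = 3.796e-04 × 3600 = 1.37 mm/hr.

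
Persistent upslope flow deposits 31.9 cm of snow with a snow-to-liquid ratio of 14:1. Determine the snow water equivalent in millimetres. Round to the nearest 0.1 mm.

SWE = snow depth / ratio = 31.9 cm / 14 = 2.279 cm = 22.8 mm.

SWE ≈ 22.8 mm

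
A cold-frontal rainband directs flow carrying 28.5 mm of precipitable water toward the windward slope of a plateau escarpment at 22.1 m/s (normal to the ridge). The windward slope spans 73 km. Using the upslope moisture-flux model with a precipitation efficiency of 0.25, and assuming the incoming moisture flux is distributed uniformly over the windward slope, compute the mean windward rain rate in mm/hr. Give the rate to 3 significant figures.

R ≈ 7.77 mm/hr

Incoming column moisture flux per unit ridge length: F = V × PW = 22.1 × 28.5 = 629.85 mm·m/s.
Spread over the 73 km slope with efficiency ε = 0.25: R = ε·F/W = 0.25 × 629.85 / 73000 m = 2.157e-03 mm/s.
R = 2.157e-03 × 3600 = 7.77 mm/hr.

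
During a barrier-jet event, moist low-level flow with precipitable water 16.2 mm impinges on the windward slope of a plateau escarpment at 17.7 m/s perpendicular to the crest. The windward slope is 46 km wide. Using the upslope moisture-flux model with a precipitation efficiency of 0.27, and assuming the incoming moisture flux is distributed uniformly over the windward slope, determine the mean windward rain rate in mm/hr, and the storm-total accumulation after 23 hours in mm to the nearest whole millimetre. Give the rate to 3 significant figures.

Incoming column moisture flux per unit ridge length: F = V × PW = 17.7 × 16.2 = 286.74 mm·m/s.
Spread over the 46 km slope with efficiency ε = 0.27: R = ε·F/W = 0.27 × 286.74 / 46000 m = 1.683e-03 mm/s.
R = 1.683e-03 × 3600 = 6.06 mm/hr.
Over 23 h: total = 6.06 × 23 = 139.38 ≈ 139 mm.

R ≈ 6.06 mm/hr; total ≈ 139 mm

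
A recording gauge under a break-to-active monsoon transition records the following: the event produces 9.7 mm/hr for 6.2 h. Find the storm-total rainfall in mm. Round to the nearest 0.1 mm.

Total = Σ Rᵢ Δtᵢ = 9.7 × 6.2
      = 60.14 = 60.1 mm.

total ≈ 60.1 mm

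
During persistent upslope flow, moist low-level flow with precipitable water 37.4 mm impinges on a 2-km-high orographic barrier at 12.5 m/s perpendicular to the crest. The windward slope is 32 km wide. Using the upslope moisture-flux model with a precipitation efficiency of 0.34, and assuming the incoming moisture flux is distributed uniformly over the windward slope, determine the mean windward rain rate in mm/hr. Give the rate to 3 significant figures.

R ≈ 17.9 mm/hr

Incoming column moisture flux per unit ridge length: F = V × PW = 12.5 × 37.4 = 467.5 mm·m/s.
Spread over the 32 km slope with efficiency ε = 0.34: R = ε·F/W = 0.34 × 467.5 / 32000 m = 4.967e-03 mm/s.
R = 4.967e-03 × 3600 = 17.9 mm/hr.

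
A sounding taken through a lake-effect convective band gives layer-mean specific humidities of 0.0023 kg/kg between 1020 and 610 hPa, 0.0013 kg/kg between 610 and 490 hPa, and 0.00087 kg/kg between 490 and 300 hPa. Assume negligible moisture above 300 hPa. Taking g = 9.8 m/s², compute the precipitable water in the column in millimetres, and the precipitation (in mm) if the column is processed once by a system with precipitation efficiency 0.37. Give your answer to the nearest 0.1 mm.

PW ≈ 12.9 mm; precipitation ≈ 4.8 mm

Precipitable water is the column-integrated vapour mass per unit area: PW = (1/g) Σ q̄ Δp, with q in kg/kg and Δp in Pa (1 kg/m² of water = 1 mm).
Layer 1020–610 hPa: Δp = 410 hPa = 41000 Pa, q̄ = 0.0023 kg/kg → 0.0023 × 41000 / 9.8 = 9.62 mm
Layer 610–490 hPa: Δp = 120 hPa = 12000 Pa, q̄ = 0.0013 kg/kg → 0.0013 × 12000 / 9.8 = 1.59 mm
Layer 490–300 hPa: Δp = 190 hPa = 19000 Pa, q̄ = 0.00087 kg/kg → 0.00087 × 19000 / 9.8 = 1.69 mm
PW = 9.62 + 1.59 + 1.69 = 12.90 ≈ 12.9 mm.
Precipitation = ε × PW = 0.37 × 12.9 = 4.8 mm.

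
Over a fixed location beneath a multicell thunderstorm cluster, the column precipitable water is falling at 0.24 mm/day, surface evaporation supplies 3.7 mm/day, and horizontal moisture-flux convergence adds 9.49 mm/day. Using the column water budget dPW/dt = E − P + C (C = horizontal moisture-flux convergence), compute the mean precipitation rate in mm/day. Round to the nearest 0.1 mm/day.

P ≈ 13.4 mm/day

dPW/dt = -0.24 mm/day.
P = E + C − dPW/dt = 3.7 + (9.49) − (-0.24) = 13.4 mm/day.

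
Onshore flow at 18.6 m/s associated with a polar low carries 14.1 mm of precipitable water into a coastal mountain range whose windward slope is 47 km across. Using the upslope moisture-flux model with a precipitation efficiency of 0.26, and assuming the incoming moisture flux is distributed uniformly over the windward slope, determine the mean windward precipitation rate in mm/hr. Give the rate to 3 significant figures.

R ≈ 5.22 mm/hr

Incoming column moisture flux per unit ridge length: F = V × PW = 18.6 × 14.1 = 262.26 mm·m/s.
Spread over the 47 km slope with efficiency ε = 0.26: R = ε·F/W = 0.26 × 262.26 / 47000 m = 1.451e-03 mm/s.
R = 1.451e-03 × 3600 = 5.22 mm/hr.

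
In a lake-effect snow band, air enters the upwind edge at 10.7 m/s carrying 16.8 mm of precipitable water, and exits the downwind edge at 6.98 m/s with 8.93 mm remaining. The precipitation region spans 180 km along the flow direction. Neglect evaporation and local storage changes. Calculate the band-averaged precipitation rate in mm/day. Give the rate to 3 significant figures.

R ≈ 56.4 mm/day

Column moisture flux per unit crosswind length is F = V × PW.
Inflow: F_in = 10.7 × 16.8 = 179.76 mm·m/s
Outflow: F_out = 6.98 × 8.93 = 62.3314 mm·m/s
Steady-state rate R = (F_in − F_out)/L = (179.76 − 62.3314) / 180000 m = 6.524e-04 mm/s.
R = 6.524e-04 × 3600 × 24 = 56.4 mm/day.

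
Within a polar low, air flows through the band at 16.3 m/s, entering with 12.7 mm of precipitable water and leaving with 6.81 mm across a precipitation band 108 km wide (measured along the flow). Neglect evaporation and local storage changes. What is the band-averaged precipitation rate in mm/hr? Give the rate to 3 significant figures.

R ≈ 3.20 mm/hr

Column moisture flux per unit crosswind length is F = V × PW.
Inflow: F_in = 16.3 × 12.7 = 207.01 mm·m/s
Outflow: F_out = 16.3 × 6.81 = 111.003 mm·m/s
Steady-state rate R = (F_in − F_out)/L = (207.01 − 111.003) / 108000 m = 8.890e-04 mm/s.
R = 8.890e-04 × 3600 = 3.20 mm/hr.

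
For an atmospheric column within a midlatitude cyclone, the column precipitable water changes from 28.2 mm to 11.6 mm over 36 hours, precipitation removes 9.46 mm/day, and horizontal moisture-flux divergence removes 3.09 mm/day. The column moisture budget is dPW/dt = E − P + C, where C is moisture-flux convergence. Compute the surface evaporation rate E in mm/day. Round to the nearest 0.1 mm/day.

E ≈ 1.5 mm/day

dPW/dt = (11.6 − 28.2) mm / (36/24 day) = -11.067 mm/day.
E = dPW/dt + P − C = (-11.067) + 9.46 − (-3.09) = 1.5 mm/day.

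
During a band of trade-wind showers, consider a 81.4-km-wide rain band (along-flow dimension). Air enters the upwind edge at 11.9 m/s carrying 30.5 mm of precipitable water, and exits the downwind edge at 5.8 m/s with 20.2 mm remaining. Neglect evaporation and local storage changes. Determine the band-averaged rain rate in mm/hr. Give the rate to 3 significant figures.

R ≈ 10.9 mm/hr

Column moisture flux per unit crosswind length is F = V × PW.
Inflow: F_in = 11.9 × 30.5 = 362.95 mm·m/s
Outflow: F_out = 5.8 × 20.2 = 117.16 mm·m/s
Steady-state rate R = (F_in − F_out)/L = (362.95 − 117.16) / 81400 m = 3.020e-03 mm/s.
R = 3.020e-03 × 3600 = 10.9 mm/hr.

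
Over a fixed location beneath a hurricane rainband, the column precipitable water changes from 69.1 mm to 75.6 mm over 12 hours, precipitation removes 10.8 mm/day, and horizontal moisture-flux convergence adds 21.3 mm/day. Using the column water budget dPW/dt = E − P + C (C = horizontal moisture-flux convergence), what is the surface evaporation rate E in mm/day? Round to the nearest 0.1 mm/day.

dPW/dt = (75.6 − 69.1) mm / (12/24 day) = +13.000 mm/day.
E = dPW/dt + P − C = (+13.000) + 10.8 − (21.3) = 2.5 mm/day.

E ≈ 2.5 mm/day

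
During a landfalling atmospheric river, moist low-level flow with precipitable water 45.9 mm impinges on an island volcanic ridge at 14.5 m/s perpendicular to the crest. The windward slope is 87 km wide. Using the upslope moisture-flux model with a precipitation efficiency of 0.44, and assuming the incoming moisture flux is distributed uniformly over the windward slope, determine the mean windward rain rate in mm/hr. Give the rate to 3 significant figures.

Incoming column moisture flux per unit ridge length: F = V × PW = 14.5 × 45.9 = 665.55 mm·m/s.
Spread over the 87 km slope with efficiency ε = 0.44: R = ε·F/W = 0.44 × 665.55 / 87000 m = 3.366e-03 mm/s.
R = 3.366e-03 × 3600 = 12.1 mm/hr.

R ≈ 12.1 mm/hr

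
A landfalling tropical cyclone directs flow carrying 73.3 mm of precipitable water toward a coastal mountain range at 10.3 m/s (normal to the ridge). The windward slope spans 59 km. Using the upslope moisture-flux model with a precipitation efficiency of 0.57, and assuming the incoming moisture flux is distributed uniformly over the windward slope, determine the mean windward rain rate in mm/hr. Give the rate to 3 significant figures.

Incoming column moisture flux per unit ridge length: F = V × PW = 10.3 × 73.3 = 754.99 mm·m/s.
Spread over the 59 km slope with efficiency ε = 0.57: R = ε·F/W = 0.57 × 754.99 / 59000 m = 7.294e-03 mm/s.
R = 7.294e-03 × 3600 = 26.3 mm/hr.

R ≈ 26.3 mm/hr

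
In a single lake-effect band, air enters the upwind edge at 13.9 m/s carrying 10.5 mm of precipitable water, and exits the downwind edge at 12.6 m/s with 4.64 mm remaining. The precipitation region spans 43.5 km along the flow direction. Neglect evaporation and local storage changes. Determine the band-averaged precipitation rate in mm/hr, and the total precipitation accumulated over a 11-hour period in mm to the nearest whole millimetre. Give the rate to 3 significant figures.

Column moisture flux per unit crosswind length is F = V × PW.
Inflow: F_in = 13.9 × 10.5 = 145.95 mm·m/s
Outflow: F_out = 12.6 × 4.64 = 58.464 mm·m/s
Steady-state rate R = (F_in − F_out)/L = (145.95 − 58.464) / 43500 m = 2.011e-03 mm/s.
R = 2.011e-03 × 3600 = 7.24 mm/hr.
Over 11 h: total = 7.24 × 11 = 79.64 ≈ 80 mm.

R ≈ 7.24 mm/hr; total ≈ 80 mm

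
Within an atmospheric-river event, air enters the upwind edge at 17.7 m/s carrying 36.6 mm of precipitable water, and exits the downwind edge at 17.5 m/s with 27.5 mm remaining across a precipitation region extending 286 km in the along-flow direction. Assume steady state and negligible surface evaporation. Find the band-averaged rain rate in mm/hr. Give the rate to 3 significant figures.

Column moisture flux per unit crosswind length is F = V × PW.
Inflow: F_in = 17.7 × 36.6 = 647.82 mm·m/s
Outflow: F_out = 17.5 × 27.5 = 481.25 mm·m/s
Steady-state rate R = (F_in − F_out)/L = (647.82 − 481.25) / 286000 m = 5.824e-04 mm/s.
R = 5.824e-04 × 3600 = 2.10 mm/hr.

R ≈ 2.10 mm/hr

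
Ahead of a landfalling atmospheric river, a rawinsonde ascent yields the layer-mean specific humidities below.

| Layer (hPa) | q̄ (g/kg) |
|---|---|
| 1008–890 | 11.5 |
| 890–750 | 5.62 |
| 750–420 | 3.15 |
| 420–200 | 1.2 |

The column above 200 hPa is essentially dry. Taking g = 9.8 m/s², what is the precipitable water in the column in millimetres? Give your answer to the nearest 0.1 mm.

PW ≈ 35.2 mm

Precipitable water is the column-integrated vapour mass per unit area: PW = (1/g) Σ q̄ Δp, with q in kg/kg and Δp in Pa (1 kg/m² of water = 1 mm).
Layer 1008–890 hPa: Δp = 118 hPa = 11800 Pa, q̄ = 0.0115 kg/kg → 0.0115 × 11800 / 9.8 = 13.85 mm
Layer 890–750 hPa: Δp = 140 hPa = 14000 Pa, q̄ = 0.00562 kg/kg → 0.00562 × 14000 / 9.8 = 8.03 mm
Layer 750–420 hPa: Δp = 330 hPa = 33000 Pa, q̄ = 0.00315 kg/kg → 0.00315 × 33000 / 9.8 = 10.61 mm
Layer 420–200 hPa: Δp = 220 hPa = 22000 Pa, q̄ = 0.0012 kg/kg → 0.0012 × 22000 / 9.8 = 2.69 mm
PW = 13.85 + 8.03 + 10.61 + 2.69 = 35.18 ≈ 35.2 mm.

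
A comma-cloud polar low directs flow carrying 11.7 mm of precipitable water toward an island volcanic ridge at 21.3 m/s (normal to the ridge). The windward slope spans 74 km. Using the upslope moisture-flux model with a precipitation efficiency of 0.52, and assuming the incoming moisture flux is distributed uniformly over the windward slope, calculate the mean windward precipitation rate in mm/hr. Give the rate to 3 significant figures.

R ≈ 6.30 mm/hr

Incoming column moisture flux per unit ridge length: F = V × PW = 21.3 × 11.7 = 249.21 mm·m/s.
Spread over the 74 km slope with efficiency ε = 0.52: R = ε·F/W = 0.52 × 249.21 / 74000 m = 1.751e-03 mm/s.
R = 1.751e-03 × 3600 = 6.30 mm/hr.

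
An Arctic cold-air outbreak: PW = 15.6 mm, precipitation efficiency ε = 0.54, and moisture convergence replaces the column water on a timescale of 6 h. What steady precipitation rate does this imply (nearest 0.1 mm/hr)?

Each overturning extracts ε × PW = 0.54 × 15.6 = 8.424 mm.
Rate = ε·PW / τ = 8.424 / 6 h = 1.4 mm/hr.

R ≈ 1.4 mm/hr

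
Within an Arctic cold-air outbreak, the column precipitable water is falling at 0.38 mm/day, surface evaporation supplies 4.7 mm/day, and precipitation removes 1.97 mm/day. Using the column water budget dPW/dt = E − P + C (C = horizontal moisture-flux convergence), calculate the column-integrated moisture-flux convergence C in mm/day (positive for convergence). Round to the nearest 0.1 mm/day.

dPW/dt = -0.38 mm/day.
C = dPW/dt − E + P = (-0.38) − 4.7 + 1.97 = -3.1 mm/day.

C ≈ -3.1 mm/day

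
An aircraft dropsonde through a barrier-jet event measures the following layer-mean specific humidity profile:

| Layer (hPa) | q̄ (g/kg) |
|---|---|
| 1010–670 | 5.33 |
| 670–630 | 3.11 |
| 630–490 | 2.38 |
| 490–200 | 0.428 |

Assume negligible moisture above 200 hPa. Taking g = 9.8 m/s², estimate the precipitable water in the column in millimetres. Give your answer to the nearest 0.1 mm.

Precipitable water is the column-integrated vapour mass per unit area: PW = (1/g) Σ q̄ Δp, with q in kg/kg and Δp in Pa (1 kg/m² of water = 1 mm).
Layer 1010–670 hPa: Δp = 340 hPa = 34000 Pa, q̄ = 0.00533 kg/kg → 0.00533 × 34000 / 9.8 = 18.49 mm
Layer 670–630 hPa: Δp = 40 hPa = 4000 Pa, q̄ = 0.00311 kg/kg → 0.00311 × 4000 / 9.8 = 1.27 mm
Layer 630–490 hPa: Δp = 140 hPa = 14000 Pa, q̄ = 0.00238 kg/kg → 0.00238 × 14000 / 9.8 = 3.40 mm
Layer 490–200 hPa: Δp = 290 hPa = 29000 Pa, q̄ = 0.000428 kg/kg → 0.000428 × 29000 / 9.8 = 1.27 mm
PW = 18.49 + 1.27 + 3.40 + 1.27 = 24.43 ≈ 24.4 mm.

PW ≈ 24.4 mm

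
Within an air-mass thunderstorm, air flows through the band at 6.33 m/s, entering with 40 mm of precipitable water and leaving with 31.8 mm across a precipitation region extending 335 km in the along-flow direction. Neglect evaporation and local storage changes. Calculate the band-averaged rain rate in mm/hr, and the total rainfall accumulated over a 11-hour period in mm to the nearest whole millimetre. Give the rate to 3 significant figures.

R ≈ 0.558 mm/hr; total ≈ 6 mm

Column moisture flux per unit crosswind length is F = V × PW.
Inflow: F_in = 6.33 × 40 = 253.2 mm·m/s
Outflow: F_out = 6.33 × 31.8 = 201.294 mm·m/s
Steady-state rate R = (F_in − F_out)/L = (253.2 − 201.294) / 335000 m = 1.549e-04 mm/s.
R = 1.549e-04 × 3600 = 0.558 mm/hr.
Over 11 h: total = 0.558 × 11 = 6.138 ≈ 6 mm.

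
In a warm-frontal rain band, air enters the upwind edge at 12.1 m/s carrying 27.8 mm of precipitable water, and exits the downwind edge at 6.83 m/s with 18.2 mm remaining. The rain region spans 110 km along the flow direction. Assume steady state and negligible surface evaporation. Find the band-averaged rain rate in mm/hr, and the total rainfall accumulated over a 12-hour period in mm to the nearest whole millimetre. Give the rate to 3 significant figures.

Column moisture flux per unit crosswind length is F = V × PW.
Inflow: F_in = 12.1 × 27.8 = 336.38 mm·m/s
Outflow: F_out = 6.83 × 18.2 = 124.306 mm·m/s
Steady-state rate R = (F_in − F_out)/L = (336.38 − 124.306) / 110000 m = 1.928e-03 mm/s.
R = 1.928e-03 × 3600 = 6.94 mm/hr.
Over 12 h: total = 6.94 × 12 = 83.28 ≈ 83 mm.

R ≈ 6.94 mm/hr; total ≈ 83 mm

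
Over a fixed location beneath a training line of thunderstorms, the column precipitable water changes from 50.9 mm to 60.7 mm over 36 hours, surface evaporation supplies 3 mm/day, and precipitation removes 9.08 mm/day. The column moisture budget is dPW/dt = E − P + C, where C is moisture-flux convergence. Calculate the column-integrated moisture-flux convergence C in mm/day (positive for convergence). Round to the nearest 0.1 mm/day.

C ≈ 12.6 mm/day

dPW/dt = (60.7 − 50.9) mm / (36/24 day) = +6.533 mm/day.
C = dPW/dt − E + P = (+6.533) − 3 + 9.08 = 12.6 mm/day.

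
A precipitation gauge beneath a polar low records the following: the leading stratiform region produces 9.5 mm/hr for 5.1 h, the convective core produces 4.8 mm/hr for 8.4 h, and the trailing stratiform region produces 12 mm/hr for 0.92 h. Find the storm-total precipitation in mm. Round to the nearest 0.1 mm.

total ≈ 99.8 mm

Total = Σ Rᵢ Δtᵢ = 9.5 × 5.1 + 4.8 × 8.4 + 12 × 0.92
      = 48.45 + 40.32 + 11.04 = 99.8 mm.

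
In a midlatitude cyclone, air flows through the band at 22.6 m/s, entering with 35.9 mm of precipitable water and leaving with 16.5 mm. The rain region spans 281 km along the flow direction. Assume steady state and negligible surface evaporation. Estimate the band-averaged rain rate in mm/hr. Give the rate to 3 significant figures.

R ≈ 5.62 mm/hr

Column moisture flux per unit crosswind length is F = V × PW.
Inflow: F_in = 22.6 × 35.9 = 811.34 mm·m/s
Outflow: F_out = 22.6 × 16.5 = 372.9 mm·m/s
Steady-state rate R = (F_in − F_out)/L = (811.34 − 372.9) / 281000 m = 1.560e-03 mm/s.
R = 1.560e-03 × 3600 = 5.62 mm/hr.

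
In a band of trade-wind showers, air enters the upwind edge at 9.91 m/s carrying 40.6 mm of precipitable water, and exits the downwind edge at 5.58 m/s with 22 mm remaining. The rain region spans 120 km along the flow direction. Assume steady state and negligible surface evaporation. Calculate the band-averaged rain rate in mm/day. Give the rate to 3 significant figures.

Column moisture flux per unit crosswind length is F = V × PW.
Inflow: F_in = 9.91 × 40.6 = 402.346 mm·m/s
Outflow: F_out = 5.58 × 22 = 122.76 mm·m/s
Steady-state rate R = (F_in − F_out)/L = (402.346 − 122.76) / 120000 m = 2.330e-03 mm/s.
R = 2.330e-03 × 3600 × 24 = 201 mm/day.

R ≈ 201 mm/day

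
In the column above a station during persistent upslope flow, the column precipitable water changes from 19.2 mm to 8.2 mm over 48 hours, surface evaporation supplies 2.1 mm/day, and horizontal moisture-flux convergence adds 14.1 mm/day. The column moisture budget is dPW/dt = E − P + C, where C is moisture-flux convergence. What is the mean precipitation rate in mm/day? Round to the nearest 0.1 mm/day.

P ≈ 21.7 mm/day

dPW/dt = (8.2 − 19.2) mm / (48/24 day) = -5.500 mm/day.
P = E + C − dPW/dt = 2.1 + (14.1) − (-5.500) = 21.7 mm/day.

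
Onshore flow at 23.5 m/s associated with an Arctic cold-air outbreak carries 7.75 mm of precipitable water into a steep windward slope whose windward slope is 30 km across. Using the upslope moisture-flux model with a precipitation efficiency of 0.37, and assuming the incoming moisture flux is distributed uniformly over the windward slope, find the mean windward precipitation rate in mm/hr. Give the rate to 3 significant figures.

R ≈ 8.09 mm/hr

Incoming column moisture flux per unit ridge length: F = V × PW = 23.5 × 7.75 = 182.125 mm·m/s.
Spread over the 30 km slope with efficiency ε = 0.37: R = ε·F/W = 0.37 × 182.125 / 30000 m = 2.246e-03 mm/s.
R = 2.246e-03 × 3600 = 8.09 mm/hr.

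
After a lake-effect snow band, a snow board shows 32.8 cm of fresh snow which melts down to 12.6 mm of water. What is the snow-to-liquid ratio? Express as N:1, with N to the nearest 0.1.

ratio ≈ 26.0

Ratio = snow depth / SWE = 328 mm / 12.6 mm = 26.0, i.e. 26.0:1.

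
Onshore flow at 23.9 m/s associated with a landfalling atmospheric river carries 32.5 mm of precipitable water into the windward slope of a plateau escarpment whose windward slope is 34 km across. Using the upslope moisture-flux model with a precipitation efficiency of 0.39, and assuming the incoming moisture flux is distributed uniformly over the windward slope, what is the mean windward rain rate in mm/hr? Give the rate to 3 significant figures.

R ≈ 32.1 mm/hr

Incoming column moisture flux per unit ridge length: F = V × PW = 23.9 × 32.5 = 776.75 mm·m/s.
Spread over the 34 km slope with efficiency ε = 0.39: R = ε·F/W = 0.39 × 776.75 / 34000 m = 8.910e-03 mm/s.
R = 8.910e-03 × 3600 = 32.1 mm/hr.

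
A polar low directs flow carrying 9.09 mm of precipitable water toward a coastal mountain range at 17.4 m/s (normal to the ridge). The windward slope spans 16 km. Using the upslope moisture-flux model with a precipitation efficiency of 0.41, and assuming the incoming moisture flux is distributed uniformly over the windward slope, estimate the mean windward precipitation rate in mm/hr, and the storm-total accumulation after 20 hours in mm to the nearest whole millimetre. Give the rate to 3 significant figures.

R ≈ 14.6 mm/hr; total ≈ 292 mm

Incoming column moisture flux per unit ridge length: F = V × PW = 17.4 × 9.09 = 158.166 mm·m/s.
Spread over the 16 km slope with efficiency ε = 0.41: R = ε·F/W = 0.41 × 158.166 / 16000 m = 4.053e-03 mm/s.
R = 4.053e-03 × 3600 = 14.6 mm/hr.
Over 20 h: total = 14.6 × 20 = 292 mm.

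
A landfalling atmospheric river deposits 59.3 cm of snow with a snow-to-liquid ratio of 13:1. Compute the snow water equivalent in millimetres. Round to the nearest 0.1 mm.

SWE = snow depth / ratio = 59.3 cm / 13 = 4.562 cm = 45.6 mm.

SWE ≈ 45.6 mm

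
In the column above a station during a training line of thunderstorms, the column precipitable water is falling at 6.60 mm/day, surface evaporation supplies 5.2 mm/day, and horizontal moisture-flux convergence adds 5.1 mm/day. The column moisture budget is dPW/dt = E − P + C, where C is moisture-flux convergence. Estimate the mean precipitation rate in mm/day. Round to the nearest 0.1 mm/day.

P ≈ 16.9 mm/day

dPW/dt = -6.60 mm/day.
P = E + C − dPW/dt = 5.2 + (5.1) − (-6.60) = 16.9 mm/day.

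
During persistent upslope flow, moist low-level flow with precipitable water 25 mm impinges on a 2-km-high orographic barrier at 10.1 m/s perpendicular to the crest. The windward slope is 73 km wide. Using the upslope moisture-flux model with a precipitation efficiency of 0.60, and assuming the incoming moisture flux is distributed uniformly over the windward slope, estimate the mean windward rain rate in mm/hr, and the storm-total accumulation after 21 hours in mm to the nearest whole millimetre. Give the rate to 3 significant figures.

Incoming column moisture flux per unit ridge length: F = V × PW = 10.1 × 25 = 252.5 mm·m/s.
Spread over the 73 km slope with efficiency ε = 0.60: R = ε·F/W = 0.60 × 252.5 / 73000 m = 2.075e-03 mm/s.
R = 2.075e-03 × 3600 = 7.47 mm/hr.
Over 21 h: total = 7.47 × 21 = 156.87 ≈ 157 mm.

R ≈ 7.47 mm/hr; total ≈ 157 mm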